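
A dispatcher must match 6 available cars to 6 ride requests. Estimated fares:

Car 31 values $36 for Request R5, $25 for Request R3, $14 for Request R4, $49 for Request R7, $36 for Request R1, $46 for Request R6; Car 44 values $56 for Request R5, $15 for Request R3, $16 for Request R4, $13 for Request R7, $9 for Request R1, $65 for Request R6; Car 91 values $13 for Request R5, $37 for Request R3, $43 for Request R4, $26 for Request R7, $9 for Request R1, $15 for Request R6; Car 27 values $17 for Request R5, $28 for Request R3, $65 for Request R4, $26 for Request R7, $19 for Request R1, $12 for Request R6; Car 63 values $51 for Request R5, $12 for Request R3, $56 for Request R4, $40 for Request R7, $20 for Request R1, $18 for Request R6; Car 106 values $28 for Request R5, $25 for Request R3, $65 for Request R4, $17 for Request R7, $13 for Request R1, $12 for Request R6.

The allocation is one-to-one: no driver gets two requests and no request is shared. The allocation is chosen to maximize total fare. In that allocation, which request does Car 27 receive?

Car 27 receives Request R1.

Treat this as an assignment problem: match each driver to one request.
Optimal: Car 31→Request R7 ($49), Car 44→Request R6 ($65), Car 91→Request R3 ($37), Car 27→Request R1 ($19), Car 63→Request R5 ($51), Car 106→Request R4 ($65) — total 49+65+37+19+51+65 = $286.
Row-greedy (each driver in turn takes its best remaining request) gives $249, worse by 37.
Swapping Car 44↔Car 27 (Car 44→Request R1 $9, Car 27→Request R6 $12) loses 63.
Car 27's own top request is Request R4 ($65), but forcing Car 27→Request R4 and reassigning the rest optimally gives only $280 — worse by 6.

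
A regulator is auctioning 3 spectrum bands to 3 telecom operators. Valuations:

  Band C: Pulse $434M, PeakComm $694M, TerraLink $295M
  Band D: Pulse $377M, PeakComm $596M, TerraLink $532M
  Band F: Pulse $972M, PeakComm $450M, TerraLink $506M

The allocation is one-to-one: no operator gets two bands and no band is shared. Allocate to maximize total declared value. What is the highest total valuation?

This is a one-to-one assignment (maximum-weight bipartite matching).
Optimal: Pulse→Band F ($972M), PeakComm→Band C ($694M), TerraLink→Band D ($532M) — total 972+694+532 = $2198M.
Next-best assignment: Pulse→Band F, PeakComm→Band D, TerraLink→Band C = $1863M.

Max total: $2198M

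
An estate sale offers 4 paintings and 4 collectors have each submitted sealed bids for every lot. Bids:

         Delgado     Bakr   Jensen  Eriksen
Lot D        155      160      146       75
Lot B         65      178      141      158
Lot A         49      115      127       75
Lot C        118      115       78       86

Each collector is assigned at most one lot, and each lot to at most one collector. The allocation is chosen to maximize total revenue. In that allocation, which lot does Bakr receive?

Optimal: Delgado→Lot C ($118), Bakr→Lot D ($160), Jensen→Lot A ($127), Eriksen→Lot B ($158) — total 118+160+127+158 = $563.
Max-entry greedy (repeatedly take the single best remaining cell) gives $546, worse by 17.
Next-best assignment: Delgado→Lot D, Bakr→Lot C, Jensen→Lot A, Eriksen→Lot B = $555.
Every other assignment is strictly worse.
Bakr's own top lot is Lot B ($178), but forcing Bakr→Lot B and reassigning the rest optimally gives only $546 — worse by 17.

Bakr receives Lot D.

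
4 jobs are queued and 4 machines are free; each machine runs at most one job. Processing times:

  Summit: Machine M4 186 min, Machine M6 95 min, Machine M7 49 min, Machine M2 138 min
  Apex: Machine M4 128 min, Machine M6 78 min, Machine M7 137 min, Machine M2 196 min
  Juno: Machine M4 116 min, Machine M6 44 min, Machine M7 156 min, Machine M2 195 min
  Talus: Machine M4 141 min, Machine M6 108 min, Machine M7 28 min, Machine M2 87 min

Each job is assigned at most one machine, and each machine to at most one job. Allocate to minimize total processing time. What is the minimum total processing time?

Minimum total: 308 min

Optimal: Summit→Machine M7 (49 min), Apex→Machine M4 (128 min), Juno→Machine M6 (44 min), Talus→Machine M2 (87 min) — total 49+128+44+87 = 308 min.
Next-best assignment: Summit→Machine M7, Apex→Machine M6, Juno→Machine M4, Talus→Machine M2 = 330 min.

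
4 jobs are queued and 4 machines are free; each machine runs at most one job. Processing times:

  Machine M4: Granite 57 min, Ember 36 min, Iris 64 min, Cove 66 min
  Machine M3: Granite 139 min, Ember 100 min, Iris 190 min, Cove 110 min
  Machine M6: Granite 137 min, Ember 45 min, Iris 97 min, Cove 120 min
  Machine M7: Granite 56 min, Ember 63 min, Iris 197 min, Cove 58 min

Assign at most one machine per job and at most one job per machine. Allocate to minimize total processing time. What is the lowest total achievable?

Min total: 275 min

Optimal: Granite→Machine M7 (56 min), Ember→Machine M6 (45 min), Iris→Machine M4 (64 min), Cove→Machine M3 (110 min) — total 56+45+64+110 = 275 min.
Row-greedy (each job in turn takes its cheapest remaining machine) gives 299 min, worse by 24.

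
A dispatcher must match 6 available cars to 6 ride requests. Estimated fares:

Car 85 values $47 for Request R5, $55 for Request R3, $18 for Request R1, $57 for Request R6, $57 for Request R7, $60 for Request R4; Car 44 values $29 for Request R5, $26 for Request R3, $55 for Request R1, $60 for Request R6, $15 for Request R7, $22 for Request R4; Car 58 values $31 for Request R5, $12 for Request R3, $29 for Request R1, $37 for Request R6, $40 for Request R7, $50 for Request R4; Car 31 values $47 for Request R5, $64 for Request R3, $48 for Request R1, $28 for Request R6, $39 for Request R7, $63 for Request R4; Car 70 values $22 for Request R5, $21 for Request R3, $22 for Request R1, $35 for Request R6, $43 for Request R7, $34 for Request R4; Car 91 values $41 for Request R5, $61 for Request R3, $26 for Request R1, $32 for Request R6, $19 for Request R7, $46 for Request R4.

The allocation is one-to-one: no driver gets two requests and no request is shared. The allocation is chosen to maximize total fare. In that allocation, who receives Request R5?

Car 31 receives Request R5.

Optimal: Car 85→Request R6 ($57), Car 44→Request R1 ($55), Car 58→Request R4 ($50), Car 31→Request R5 ($47), Car 70→Request R7 ($43), Car 91→Request R3 ($61) — total 57+55+50+47+43+61 = $313.
Max-entry greedy (repeatedly take the single best remaining cell) gives $297, worse by 16.
Checked against all permutations: $313 is optimal.
Car 31's own top request is Request R3 ($64), but forcing Car 31→Request R3 and reassigning the rest optimally gives only $310 — worse by 3.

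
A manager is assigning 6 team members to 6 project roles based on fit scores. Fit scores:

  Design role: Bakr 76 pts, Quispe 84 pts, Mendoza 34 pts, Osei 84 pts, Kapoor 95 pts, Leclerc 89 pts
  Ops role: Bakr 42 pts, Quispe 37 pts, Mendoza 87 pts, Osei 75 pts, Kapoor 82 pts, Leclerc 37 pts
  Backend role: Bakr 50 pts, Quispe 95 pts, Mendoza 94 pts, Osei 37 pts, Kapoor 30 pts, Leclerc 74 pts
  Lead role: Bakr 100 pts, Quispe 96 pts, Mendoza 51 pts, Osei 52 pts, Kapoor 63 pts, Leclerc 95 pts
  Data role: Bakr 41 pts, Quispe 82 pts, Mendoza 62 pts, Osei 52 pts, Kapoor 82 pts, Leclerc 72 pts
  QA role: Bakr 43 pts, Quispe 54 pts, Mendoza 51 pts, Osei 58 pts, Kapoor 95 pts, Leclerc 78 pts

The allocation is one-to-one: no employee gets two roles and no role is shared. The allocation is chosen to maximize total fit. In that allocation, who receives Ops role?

Osei receives Ops role.

Optimal: Bakr→Lead role (100 pts), Quispe→Data role (82 pts), Mendoza→Backend role (94 pts), Osei→Ops role (75 pts), Kapoor→QA role (95 pts), Leclerc→Design role (89 pts) — total 100+82+94+75+95+89 = 535 pts.
Max-entry greedy (repeatedly take the single best remaining cell) gives 507 pts, worse by 28.
Swapping Leclerc↔Mendoza (Leclerc→Backend role 74 pts, Mendoza→Design role 34 pts) loses 75.
Checked against all permutations: 535 pts is optimal.
Osei's own top role is Design role (84 pts), but forcing Osei→Design role and reassigning the rest optimally gives only 533 pts — worse by 2.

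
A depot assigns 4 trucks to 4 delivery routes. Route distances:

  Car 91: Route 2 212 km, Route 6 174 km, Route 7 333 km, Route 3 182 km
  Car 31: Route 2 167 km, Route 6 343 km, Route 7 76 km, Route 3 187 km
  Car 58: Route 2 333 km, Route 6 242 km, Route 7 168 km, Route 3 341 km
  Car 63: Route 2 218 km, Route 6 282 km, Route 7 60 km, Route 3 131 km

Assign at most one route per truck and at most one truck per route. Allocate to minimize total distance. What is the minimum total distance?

Optimal: Car 91→Route 6 (174 km), Car 31→Route 2 (167 km), Car 58→Route 7 (168 km), Car 63→Route 3 (131 km) — total 174+167+168+131 = 640 km.
Min-entry greedy (repeatedly take the single cheapest remaining cell) gives 742 km, worse by 102.
Next-best assignment: Car 91→Route 3, Car 31→Route 2, Car 58→Route 6, Car 63→Route 7 = 651 km.

Minimum total: 640 km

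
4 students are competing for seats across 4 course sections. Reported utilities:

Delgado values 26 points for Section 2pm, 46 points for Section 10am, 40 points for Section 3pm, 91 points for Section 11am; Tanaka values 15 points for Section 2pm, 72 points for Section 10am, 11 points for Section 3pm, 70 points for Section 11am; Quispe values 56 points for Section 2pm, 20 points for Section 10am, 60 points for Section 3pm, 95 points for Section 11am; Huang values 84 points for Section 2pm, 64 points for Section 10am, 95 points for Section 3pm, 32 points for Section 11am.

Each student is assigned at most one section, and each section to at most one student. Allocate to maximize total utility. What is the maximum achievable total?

Optimal: Delgado→Section 11am (91 points), Tanaka→Section 10am (72 points), Quispe→Section 2pm (56 points), Huang→Section 3pm (95 points) — total 91+72+56+95 = 314 points.
Max-entry greedy (repeatedly take the single best remaining cell) gives 288 points, worse by 26.

Max total: 314 points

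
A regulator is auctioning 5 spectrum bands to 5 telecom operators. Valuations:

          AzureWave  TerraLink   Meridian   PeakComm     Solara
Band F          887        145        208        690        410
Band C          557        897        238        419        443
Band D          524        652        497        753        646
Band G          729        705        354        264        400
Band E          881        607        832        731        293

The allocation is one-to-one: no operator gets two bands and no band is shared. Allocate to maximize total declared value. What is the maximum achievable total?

Maximum total: $3794M

Optimal: AzureWave→Band G ($729M), TerraLink→Band C ($897M), Meridian→Band E ($832M), PeakComm→Band F ($690M), Solara→Band D ($646M) — total 729+897+832+690+646 = $3794M.
Max-entry greedy (repeatedly take the single best remaining cell) gives $3769M, worse by 25.
Next-best assignment: AzureWave→Band F, TerraLink→Band C, Meridian→Band E, PeakComm→Band D, Solara→Band G = $3769M.
Swapping Solara↔PeakComm (Solara→Band F $410M, PeakComm→Band D $753M) loses 173.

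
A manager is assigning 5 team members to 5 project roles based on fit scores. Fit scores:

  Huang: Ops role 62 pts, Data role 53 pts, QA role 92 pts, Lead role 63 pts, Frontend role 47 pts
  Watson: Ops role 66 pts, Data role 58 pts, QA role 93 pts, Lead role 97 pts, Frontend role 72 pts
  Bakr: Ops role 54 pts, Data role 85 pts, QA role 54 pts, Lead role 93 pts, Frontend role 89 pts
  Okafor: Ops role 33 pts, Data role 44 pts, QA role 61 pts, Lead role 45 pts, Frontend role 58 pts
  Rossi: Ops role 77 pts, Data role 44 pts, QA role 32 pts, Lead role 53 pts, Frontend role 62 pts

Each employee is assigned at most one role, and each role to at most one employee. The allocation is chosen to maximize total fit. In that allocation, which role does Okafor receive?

Okafor receives Frontend role.

Treat this as an assignment problem: match each employee to one role.
Optimal: Huang→QA role (92 pts), Watson→Lead role (97 pts), Bakr→Data role (85 pts), Okafor→Frontend role (58 pts), Rossi→Ops role (77 pts) — total 92+97+85+58+77 = 409 pts.
Column-greedy (each role in turn goes to its best remaining employee) gives 376 pts, worse by 33.
Next-best assignment: Huang→QA role, Watson→Lead role, Bakr→Frontend role, Okafor→Data role, Rossi→Ops role = 399 pts.
Checked against all permutations: 409 pts is optimal.
Okafor's own top role is QA role (61 pts), but forcing Okafor→QA role and reassigning the rest optimally gives only 377 pts — worse by 32.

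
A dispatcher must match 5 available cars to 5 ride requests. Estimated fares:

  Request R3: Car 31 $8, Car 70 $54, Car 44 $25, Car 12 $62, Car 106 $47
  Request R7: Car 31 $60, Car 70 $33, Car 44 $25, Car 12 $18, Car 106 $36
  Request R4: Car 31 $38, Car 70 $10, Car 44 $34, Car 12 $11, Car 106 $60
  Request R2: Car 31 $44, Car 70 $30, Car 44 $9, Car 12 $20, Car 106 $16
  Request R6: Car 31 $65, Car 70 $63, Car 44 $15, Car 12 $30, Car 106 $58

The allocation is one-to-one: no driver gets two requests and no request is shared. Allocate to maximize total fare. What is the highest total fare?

This is the linear assignment problem.
Optimal: Car 31→Request R7 ($60), Car 70→Request R6 ($63), Car 44→Request R2 ($9), Car 12→Request R3 ($62), Car 106→Request R4 ($60) — total 60+63+9+62+60 = $254.
Row-greedy (each driver in turn takes its best remaining request) gives $209, worse by 45.
Swapping Car 70↔Car 106 (Car 70→Request R4 $10, Car 106→Request R6 $58) loses 55.

Maximum total: $254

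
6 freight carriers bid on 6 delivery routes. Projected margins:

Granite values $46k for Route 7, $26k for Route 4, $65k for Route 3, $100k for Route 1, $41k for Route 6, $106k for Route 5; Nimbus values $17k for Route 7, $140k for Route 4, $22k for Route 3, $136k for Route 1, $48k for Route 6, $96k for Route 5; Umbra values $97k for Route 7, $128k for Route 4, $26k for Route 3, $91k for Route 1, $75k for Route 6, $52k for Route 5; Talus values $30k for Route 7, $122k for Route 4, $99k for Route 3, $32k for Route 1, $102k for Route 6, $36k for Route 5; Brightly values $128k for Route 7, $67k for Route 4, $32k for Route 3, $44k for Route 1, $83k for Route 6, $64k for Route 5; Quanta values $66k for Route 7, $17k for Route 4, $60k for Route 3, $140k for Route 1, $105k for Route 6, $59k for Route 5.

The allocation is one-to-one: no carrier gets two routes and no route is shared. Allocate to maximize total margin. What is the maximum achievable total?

Optimal: Granite→Route 5 ($106k), Nimbus→Route 1 ($136k), Umbra→Route 4 ($128k), Talus→Route 3 ($99k), Brightly→Route 7 ($128k), Quanta→Route 6 ($105k) — total 106+136+128+99+128+105 = $702k.
Row-greedy (each carrier in turn takes its best remaining route) gives $549k, worse by 153.

Maximum total: $702k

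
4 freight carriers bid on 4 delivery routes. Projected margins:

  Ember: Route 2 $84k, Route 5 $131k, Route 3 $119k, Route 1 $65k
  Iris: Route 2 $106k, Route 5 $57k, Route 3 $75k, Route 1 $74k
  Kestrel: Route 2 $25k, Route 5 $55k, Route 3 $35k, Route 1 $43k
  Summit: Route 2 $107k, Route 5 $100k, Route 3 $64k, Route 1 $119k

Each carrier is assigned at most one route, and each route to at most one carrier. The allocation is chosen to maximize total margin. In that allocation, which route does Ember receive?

Treat this as an assignment problem: match each carrier to one route.
Optimal: Ember→Route 3 ($119k), Iris→Route 2 ($106k), Kestrel→Route 5 ($55k), Summit→Route 1 ($119k) — total 119+106+55+119 = $399k.
Row-greedy (each carrier in turn takes its best remaining route) gives $344k, worse by 55.
Ember's own top route is Route 5 ($131k), but forcing Ember→Route 5 and reassigning the rest optimally gives only $391k — worse by 8.

Ember receives Route 3.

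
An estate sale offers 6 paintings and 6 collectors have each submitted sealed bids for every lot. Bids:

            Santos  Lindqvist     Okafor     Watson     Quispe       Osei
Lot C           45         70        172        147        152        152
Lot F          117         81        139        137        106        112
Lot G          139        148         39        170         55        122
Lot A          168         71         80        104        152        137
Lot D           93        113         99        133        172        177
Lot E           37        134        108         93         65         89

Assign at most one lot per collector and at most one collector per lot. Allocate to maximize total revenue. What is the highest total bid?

Optimal: Santos→Lot A ($168), Lindqvist→Lot E ($134), Okafor→Lot F ($139), Watson→Lot G ($170), Quispe→Lot C ($152), Osei→Lot D ($177) — total 168+134+139+170+152+177 = $940.
Row-greedy (each collector in turn takes its best remaining lot) gives $886, worse by 54.
Next-best assignment: Santos→Lot A, Lindqvist→Lot E, Okafor→Lot F, Watson→Lot G, Quispe→Lot D, Osei→Lot C = $935.
Swapping Osei↔Okafor (Osei→Lot F $112, Okafor→Lot D $99) loses 105.
Every other assignment is strictly worse.

Maximum total: $940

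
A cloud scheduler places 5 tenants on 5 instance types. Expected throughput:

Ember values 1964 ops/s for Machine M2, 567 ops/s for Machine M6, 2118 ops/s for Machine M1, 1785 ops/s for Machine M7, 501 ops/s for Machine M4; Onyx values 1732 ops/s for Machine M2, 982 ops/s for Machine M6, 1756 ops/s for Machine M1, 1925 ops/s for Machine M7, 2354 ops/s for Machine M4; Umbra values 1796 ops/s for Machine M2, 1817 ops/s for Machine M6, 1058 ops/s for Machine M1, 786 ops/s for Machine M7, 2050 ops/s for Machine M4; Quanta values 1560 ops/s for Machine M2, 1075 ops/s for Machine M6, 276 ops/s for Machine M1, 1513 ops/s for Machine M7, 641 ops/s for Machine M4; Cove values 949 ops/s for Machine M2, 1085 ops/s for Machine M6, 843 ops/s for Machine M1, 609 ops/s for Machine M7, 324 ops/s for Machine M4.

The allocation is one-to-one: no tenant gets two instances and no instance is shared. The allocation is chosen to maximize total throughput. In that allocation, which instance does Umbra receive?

Umbra receives Machine M2.

Optimal: Ember→Machine M1 (2118 ops/s), Onyx→Machine M4 (2354 ops/s), Umbra→Machine M2 (1796 ops/s), Quanta→Machine M7 (1513 ops/s), Cove→Machine M6 (1085 ops/s) — total 2118+2354+1796+1513+1085 = 8866 ops/s.
Row-greedy (each tenant in turn takes its best remaining instance) gives 8458 ops/s, worse by 408.
No other one-to-one assignment exceeds 8866 ops/s.
Umbra's own top instance is Machine M4 (2050 ops/s), but forcing Umbra→Machine M4 and reassigning the rest optimally gives only 8738 ops/s — worse by 128.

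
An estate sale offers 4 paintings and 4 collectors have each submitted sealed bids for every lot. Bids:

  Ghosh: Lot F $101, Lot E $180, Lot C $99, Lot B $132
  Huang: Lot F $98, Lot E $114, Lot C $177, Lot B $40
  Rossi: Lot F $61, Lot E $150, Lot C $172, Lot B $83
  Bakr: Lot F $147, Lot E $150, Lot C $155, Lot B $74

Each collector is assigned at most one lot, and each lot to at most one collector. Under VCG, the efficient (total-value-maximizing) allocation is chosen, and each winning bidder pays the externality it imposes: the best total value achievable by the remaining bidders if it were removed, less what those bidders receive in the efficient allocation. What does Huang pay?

Huang pays $70.

Efficient allocation: Ghosh→Lot B ($132), Huang→Lot C ($177), Rossi→Lot E ($150), Bakr→Lot F ($147); total welfare W = $606.
Huang receives Lot C at value $177, so the others get W − 177 = $429.
Without Huang: best allocation of the remaining 3 bidders over all 4 lots is Ghosh→Lot E ($180), Rossi→Lot C ($172), Bakr→Lot F ($147), total $499.
VCG payment = (others' best without Huang) − (others' welfare with Huang) = 499 − 429 = $70.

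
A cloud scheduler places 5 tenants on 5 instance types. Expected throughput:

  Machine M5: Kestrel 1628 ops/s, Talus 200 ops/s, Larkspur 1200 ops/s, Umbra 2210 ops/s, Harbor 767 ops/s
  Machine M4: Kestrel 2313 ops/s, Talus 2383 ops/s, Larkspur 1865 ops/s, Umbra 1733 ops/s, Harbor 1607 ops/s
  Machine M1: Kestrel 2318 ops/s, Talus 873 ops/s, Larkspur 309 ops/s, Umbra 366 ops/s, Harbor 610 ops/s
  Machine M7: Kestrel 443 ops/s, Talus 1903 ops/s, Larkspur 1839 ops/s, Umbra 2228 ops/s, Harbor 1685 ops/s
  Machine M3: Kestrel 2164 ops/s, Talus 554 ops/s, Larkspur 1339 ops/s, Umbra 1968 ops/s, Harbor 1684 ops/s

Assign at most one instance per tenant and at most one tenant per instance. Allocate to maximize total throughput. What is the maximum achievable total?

Treat this as an assignment problem: match each tenant to one instance.
Optimal: Kestrel→Machine M1 (2318 ops/s), Talus→Machine M4 (2383 ops/s), Larkspur→Machine M7 (1839 ops/s), Umbra→Machine M5 (2210 ops/s), Harbor→Machine M3 (1684 ops/s) — total 2318+2383+1839+2210+1684 = 10434 ops/s.
Max-entry greedy (repeatedly take the single best remaining cell) gives 9813 ops/s, worse by 621.
No other one-to-one assignment exceeds 10434 ops/s.

Max total: 10434 ops/s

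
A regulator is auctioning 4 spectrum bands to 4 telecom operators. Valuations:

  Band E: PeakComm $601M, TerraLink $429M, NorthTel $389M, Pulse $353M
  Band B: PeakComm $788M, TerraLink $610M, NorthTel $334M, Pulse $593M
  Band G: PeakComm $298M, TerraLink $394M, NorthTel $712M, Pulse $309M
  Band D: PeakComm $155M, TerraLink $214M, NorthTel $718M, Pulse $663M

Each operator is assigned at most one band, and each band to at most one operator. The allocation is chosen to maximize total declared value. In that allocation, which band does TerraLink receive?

This is a one-to-one assignment (maximum-weight bipartite matching).
Optimal: PeakComm→Band B ($788M), TerraLink→Band E ($429M), NorthTel→Band G ($712M), Pulse→Band D ($663M) — total 788+429+712+663 = $2592M.
Max-entry greedy (repeatedly take the single best remaining cell) gives $2244M, worse by 348.
Every other assignment is strictly worse.
TerraLink's own top band is Band B ($610M), but forcing TerraLink→Band B and reassigning the rest optimally gives only $2586M — worse by 6.

TerraLink receives Band E.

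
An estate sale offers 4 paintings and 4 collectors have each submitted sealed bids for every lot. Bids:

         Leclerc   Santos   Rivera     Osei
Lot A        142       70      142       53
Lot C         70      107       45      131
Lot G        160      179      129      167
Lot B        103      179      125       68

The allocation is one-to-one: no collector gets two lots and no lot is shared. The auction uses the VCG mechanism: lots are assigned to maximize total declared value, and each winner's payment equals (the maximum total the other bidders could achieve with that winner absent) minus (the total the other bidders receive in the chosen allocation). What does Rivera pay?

Rivera pays $18.

Efficient allocation: Leclerc→Lot G ($160), Santos→Lot B ($179), Rivera→Lot A ($142), Osei→Lot C ($131); total welfare W = $612.
Rivera receives Lot A at value $142, so the others get W − 142 = $470.
Without Rivera: best allocation of the remaining 3 bidders over all 4 lots is Leclerc→Lot A ($142), Santos→Lot B ($179), Osei→Lot G ($167), total $488.
VCG payment = (others' best without Rivera) − (others' welfare with Rivera) = 488 − 470 = $18.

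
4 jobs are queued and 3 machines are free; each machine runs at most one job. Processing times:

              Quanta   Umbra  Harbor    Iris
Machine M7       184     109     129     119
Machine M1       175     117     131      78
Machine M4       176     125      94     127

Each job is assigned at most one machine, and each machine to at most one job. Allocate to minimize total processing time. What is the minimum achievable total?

Min total: 281 min

Optimal: Umbra→Machine M7 (109 min), Iris→Machine M1 (78 min), Harbor→Machine M4 (94 min) — total 109+78+94 = 281 min.
Row-greedy (each job in turn takes its cheapest remaining machine) gives 378 min, worse by 97.
Next-best assignment: Iris→Machine M7, Umbra→Machine M1, Harbor→Machine M4 = 330 min.
Checked against all permutations: 281 min is optimal.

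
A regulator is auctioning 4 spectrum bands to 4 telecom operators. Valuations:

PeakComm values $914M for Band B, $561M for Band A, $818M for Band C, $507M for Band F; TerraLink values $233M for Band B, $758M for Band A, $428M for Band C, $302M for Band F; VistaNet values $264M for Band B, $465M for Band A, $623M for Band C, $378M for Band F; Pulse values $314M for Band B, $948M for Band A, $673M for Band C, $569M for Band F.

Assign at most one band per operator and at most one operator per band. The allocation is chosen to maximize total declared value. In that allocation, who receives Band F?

This is a one-to-one assignment (maximum-weight bipartite matching).
Optimal: PeakComm→Band B ($914M), TerraLink→Band A ($758M), VistaNet→Band C ($623M), Pulse→Band F ($569M) — total 914+758+623+569 = $2864M.
Max-entry greedy (repeatedly take the single best remaining cell) gives $2787M, worse by 77.
Next-best assignment: PeakComm→Band B, TerraLink→Band F, VistaNet→Band C, Pulse→Band A = $2787M.
No other one-to-one assignment exceeds $2864M.
Pulse's own top band is Band A ($948M), but forcing Pulse→Band A and reassigning the rest optimally gives only $2787M — worse by 77.

Pulse receives Band F.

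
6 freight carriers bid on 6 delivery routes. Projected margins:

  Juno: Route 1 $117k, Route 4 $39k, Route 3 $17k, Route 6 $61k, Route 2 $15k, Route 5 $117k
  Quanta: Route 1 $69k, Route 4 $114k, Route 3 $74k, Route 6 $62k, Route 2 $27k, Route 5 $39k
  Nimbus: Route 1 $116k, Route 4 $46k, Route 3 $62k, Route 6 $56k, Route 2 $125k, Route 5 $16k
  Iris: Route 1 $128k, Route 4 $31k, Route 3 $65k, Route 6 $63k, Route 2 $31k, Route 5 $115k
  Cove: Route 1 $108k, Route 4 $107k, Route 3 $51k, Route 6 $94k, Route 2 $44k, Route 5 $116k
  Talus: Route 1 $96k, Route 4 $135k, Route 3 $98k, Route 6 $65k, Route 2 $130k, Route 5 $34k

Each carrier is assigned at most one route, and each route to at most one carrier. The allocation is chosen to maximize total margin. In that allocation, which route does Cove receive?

Cove receives Route 6.

Optimal: Juno→Route 5 ($117k), Quanta→Route 4 ($114k), Nimbus→Route 2 ($125k), Iris→Route 1 ($128k), Cove→Route 6 ($94k), Talus→Route 3 ($98k) — total 117+114+125+128+94+98 = $676k.
Swapping Iris↔Cove (Iris→Route 6 $63k, Cove→Route 1 $108k) loses 51.
Cove's own top route is Route 5 ($116k), but forcing Cove→Route 5 and reassigning the rest optimally gives only $642k — worse by 34.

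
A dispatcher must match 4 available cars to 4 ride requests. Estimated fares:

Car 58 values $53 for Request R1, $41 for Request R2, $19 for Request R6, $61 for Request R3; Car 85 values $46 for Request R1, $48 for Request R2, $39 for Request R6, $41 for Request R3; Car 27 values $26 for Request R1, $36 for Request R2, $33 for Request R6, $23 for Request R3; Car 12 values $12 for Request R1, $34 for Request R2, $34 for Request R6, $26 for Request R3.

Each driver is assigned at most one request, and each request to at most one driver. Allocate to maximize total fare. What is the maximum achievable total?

Max total: $177

This is a one-to-one assignment (maximum-weight bipartite matching).
Optimal: Car 58→Request R3 ($61), Car 85→Request R1 ($46), Car 27→Request R2 ($36), Car 12→Request R6 ($34) — total 61+46+36+34 = $177.
Column-greedy (each request in turn goes to its best remaining driver) gives $158, worse by 19.
Next-best assignment: Car 58→Request R3, Car 85→Request R1, Car 27→Request R6, Car 12→Request R2 = $174.
No other one-to-one assignment exceeds $177.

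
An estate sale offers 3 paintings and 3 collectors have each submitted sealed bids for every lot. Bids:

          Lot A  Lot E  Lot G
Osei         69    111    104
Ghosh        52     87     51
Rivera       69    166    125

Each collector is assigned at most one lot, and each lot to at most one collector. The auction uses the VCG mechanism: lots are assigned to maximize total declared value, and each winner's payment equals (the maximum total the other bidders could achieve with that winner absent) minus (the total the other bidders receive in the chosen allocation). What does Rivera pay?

Rivera pays $35.

Efficient allocation: Osei→Lot G ($104), Ghosh→Lot A ($52), Rivera→Lot E ($166); total welfare W = $322.
Rivera receives Lot E at value $166, so the others get W − 166 = $156.
Without Rivera: best allocation of the remaining 2 bidders over all 3 lots is Osei→Lot G ($104), Ghosh→Lot E ($87), total $191.
VCG payment = (others' best without Rivera) − (others' welfare with Rivera) = 191 − 156 = $35.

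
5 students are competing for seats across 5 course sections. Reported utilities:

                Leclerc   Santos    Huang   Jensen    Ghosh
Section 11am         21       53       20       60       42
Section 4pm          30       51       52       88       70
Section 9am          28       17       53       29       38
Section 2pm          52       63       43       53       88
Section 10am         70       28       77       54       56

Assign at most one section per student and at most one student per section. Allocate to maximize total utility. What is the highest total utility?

Maximum total: 352 points

Optimal: Leclerc→Section 10am (70 points), Santos→Section 11am (53 points), Huang→Section 9am (53 points), Jensen→Section 4pm (88 points), Ghosh→Section 2pm (88 points) — total 70+53+53+88+88 = 352 points.
Column-greedy (each section in turn goes to its best remaining student) gives 316 points, worse by 36.
Swapping Huang↔Jensen (Huang→Section 4pm 52 points, Jensen→Section 9am 29 points) loses 60.
Every other assignment is strictly worse.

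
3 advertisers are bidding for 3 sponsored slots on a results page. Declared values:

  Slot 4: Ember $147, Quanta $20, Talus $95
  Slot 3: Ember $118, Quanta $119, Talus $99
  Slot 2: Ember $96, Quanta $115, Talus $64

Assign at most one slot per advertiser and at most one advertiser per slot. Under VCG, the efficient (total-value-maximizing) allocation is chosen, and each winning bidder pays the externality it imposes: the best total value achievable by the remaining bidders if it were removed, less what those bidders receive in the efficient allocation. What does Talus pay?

Talus pays $4.

Efficient allocation: Ember→Slot 4 ($147), Quanta→Slot 2 ($115), Talus→Slot 3 ($99); total welfare W = $361.
Talus receives Slot 3 at value $99, so the others get W − 99 = $262.
Without Talus: best allocation of the remaining 2 bidders over all 3 slots is Ember→Slot 4 ($147), Quanta→Slot 3 ($119), total $266.
VCG payment = (others' best without Talus) − (others' welfare with Talus) = 266 − 262 = $4.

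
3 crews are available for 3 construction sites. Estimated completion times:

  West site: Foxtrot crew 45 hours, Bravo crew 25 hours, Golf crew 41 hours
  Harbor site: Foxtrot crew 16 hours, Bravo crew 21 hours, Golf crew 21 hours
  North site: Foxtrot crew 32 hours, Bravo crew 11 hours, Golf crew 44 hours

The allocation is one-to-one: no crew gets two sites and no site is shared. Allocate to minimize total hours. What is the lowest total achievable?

Minimum total: 68 hours

Optimal: Foxtrot crew→Harbor site (16 hours), Bravo crew→North site (11 hours), Golf crew→West site (41 hours) — total 16+11+41 = 68 hours.
Column-greedy (each site in turn goes to its cheapest remaining crew) gives 85 hours, worse by 17.
Next-best assignment: Foxtrot crew→West site, Bravo crew→North site, Golf crew→Harbor site = 77 hours.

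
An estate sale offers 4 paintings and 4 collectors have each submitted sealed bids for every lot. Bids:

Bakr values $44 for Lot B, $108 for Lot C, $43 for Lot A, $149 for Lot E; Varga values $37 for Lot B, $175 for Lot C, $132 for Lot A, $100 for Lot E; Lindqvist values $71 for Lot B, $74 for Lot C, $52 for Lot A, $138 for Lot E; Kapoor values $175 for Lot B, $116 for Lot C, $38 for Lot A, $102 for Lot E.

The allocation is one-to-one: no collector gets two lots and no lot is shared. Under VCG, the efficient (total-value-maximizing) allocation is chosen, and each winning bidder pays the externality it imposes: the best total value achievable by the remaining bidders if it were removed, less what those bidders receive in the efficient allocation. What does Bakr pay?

Efficient allocation: Bakr→Lot C ($108), Varga→Lot A ($132), Lindqvist→Lot E ($138), Kapoor→Lot B ($175); total welfare W = $553.
Bakr receives Lot C at value $108, so the others get W − 108 = $445.
Without Bakr: best allocation of the remaining 3 bidders over all 4 lots is Varga→Lot C ($175), Lindqvist→Lot E ($138), Kapoor→Lot B ($175), total $488.
VCG payment = (others' best without Bakr) − (others' welfare with Bakr) = 488 − 445 = $43.

Bakr pays $43.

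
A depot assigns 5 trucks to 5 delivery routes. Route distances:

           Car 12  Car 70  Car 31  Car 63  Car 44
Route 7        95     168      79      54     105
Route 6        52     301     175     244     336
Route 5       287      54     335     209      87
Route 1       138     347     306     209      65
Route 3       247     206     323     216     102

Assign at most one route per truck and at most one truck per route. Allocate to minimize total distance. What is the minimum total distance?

Optimal: Car 12→Route 6 (52 km), Car 70→Route 5 (54 km), Car 31→Route 7 (79 km), Car 63→Route 3 (216 km), Car 44→Route 1 (65 km) — total 52+54+79+216+65 = 466 km.
Column-greedy (each route in turn goes to its cheapest remaining truck) gives 548 km, worse by 82.
Swapping Car 44↔Car 31 (Car 44→Route 7 105 km, Car 31→Route 1 306 km) adds 267.
Every other assignment is strictly worse.

Min total: 466 km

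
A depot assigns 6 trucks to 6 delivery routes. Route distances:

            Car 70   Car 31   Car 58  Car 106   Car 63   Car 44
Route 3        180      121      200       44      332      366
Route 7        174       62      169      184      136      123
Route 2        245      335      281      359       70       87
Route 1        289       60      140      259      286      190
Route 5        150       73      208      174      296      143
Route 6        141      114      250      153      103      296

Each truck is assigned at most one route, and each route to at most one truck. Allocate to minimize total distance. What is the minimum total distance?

Min total: 586 km

Treat this as an assignment problem: match each truck to one route.
Optimal: Car 70→Route 5 (150 km), Car 31→Route 7 (62 km), Car 58→Route 1 (140 km), Car 106→Route 3 (44 km), Car 63→Route 6 (103 km), Car 44→Route 2 (87 km) — total 150+62+140+44+103+87 = 586 km.
Row-greedy (each truck in turn takes its cheapest remaining route) gives 627 km, worse by 41.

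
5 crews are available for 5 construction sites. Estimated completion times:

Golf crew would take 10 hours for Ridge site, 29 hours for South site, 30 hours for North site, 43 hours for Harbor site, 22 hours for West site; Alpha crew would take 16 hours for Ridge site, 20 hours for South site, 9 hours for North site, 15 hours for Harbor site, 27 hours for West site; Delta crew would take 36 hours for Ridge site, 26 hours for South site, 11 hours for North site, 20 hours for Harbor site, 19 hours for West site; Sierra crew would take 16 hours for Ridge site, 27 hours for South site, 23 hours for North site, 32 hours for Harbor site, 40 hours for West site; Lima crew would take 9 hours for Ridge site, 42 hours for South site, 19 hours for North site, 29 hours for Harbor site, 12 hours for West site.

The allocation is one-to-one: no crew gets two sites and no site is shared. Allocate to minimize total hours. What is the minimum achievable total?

Treat this as an assignment problem: match each crew to one site.
Optimal: Golf crew→Ridge site (10 hours), Alpha crew→Harbor site (15 hours), Delta crew→North site (11 hours), Sierra crew→South site (27 hours), Lima crew→West site (12 hours) — total 10+15+11+27+12 = 75 hours.
Min-entry greedy (repeatedly take the single cheapest remaining cell) gives 107 hours, worse by 32.
Next-best assignment: Golf crew→Ridge site, Alpha crew→North site, Delta crew→Harbor site, Sierra crew→South site, Lima crew→West site = 78 hours.
Checked against all permutations: 75 hours is optimal.

Min total: 75 hours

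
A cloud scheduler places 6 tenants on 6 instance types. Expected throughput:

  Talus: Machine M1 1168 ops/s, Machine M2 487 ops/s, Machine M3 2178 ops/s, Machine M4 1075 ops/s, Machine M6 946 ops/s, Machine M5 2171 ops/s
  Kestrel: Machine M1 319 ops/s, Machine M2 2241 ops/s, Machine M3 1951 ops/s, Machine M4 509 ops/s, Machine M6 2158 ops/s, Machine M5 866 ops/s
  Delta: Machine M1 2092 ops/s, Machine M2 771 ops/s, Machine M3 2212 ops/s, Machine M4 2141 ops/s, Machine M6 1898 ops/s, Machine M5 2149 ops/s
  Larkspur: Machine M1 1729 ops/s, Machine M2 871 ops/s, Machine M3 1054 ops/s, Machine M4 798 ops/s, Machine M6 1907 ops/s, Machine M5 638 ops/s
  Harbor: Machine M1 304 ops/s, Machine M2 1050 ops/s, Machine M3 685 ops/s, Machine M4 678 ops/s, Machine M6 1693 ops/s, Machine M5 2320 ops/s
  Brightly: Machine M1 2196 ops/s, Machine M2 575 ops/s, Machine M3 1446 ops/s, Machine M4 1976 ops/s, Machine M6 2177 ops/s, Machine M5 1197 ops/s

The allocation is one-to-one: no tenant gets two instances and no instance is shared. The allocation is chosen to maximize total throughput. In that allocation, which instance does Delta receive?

Delta receives Machine M4.

Optimal: Talus→Machine M3 (2178 ops/s), Kestrel→Machine M2 (2241 ops/s), Delta→Machine M4 (2141 ops/s), Larkspur→Machine M6 (1907 ops/s), Harbor→Machine M5 (2320 ops/s), Brightly→Machine M1 (2196 ops/s) — total 2178+2241+2141+1907+2320+2196 = 12983 ops/s.
Row-greedy (each tenant in turn takes its best remaining instance) gives 11349 ops/s, worse by 1634.
Next-best assignment: Talus→Machine M3, Kestrel→Machine M2, Delta→Machine M4, Larkspur→Machine M1, Harbor→Machine M5, Brightly→Machine M6 = 12786 ops/s.
Checked against all permutations: 12983 ops/s is optimal.
Delta's own top instance is Machine M3 (2212 ops/s), but forcing Delta→Machine M3 and reassigning the rest optimally gives only 12022 ops/s — worse by 961.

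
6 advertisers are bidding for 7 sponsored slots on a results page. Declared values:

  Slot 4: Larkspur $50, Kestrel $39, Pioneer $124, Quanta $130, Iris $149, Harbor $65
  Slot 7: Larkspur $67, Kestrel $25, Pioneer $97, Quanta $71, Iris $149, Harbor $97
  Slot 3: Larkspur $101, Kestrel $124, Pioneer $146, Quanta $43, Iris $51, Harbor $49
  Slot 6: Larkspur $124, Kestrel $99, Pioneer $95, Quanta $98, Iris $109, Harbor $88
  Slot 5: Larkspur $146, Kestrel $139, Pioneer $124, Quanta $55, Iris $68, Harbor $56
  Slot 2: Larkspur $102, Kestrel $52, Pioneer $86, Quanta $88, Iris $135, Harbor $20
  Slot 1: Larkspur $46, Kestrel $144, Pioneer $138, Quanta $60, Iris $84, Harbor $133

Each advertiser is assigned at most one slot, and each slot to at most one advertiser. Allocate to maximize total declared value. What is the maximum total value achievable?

Treat this as an assignment problem: match each advertiser to one slot.
Optimal: Larkspur→Slot 6 ($124), Kestrel→Slot 5 ($139), Pioneer→Slot 3 ($146), Quanta→Slot 4 ($130), Iris→Slot 7 ($149), Harbor→Slot 1 ($133) — total 124+139+146+130+149+133 = $821.
Column-greedy (each slot in turn goes to its best remaining advertiser) gives $638, worse by 183.
Next-best assignment: Larkspur→Slot 6, Kestrel→Slot 5, Pioneer→Slot 3, Quanta→Slot 4, Iris→Slot 2, Harbor→Slot 1 = $807.

Max total: $821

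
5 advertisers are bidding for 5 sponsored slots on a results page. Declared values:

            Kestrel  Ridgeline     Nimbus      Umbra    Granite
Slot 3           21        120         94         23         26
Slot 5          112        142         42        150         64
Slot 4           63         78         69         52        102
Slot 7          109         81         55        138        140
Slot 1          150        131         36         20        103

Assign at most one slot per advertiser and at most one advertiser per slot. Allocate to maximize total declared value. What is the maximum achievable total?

Optimal: Kestrel→Slot 1 ($150), Ridgeline→Slot 3 ($120), Nimbus→Slot 4 ($69), Umbra→Slot 5 ($150), Granite→Slot 7 ($140) — total 150+120+69+150+140 = $629.
Column-greedy (each slot in turn goes to its best remaining advertiser) gives $517, worse by 112.
Next-best assignment: Kestrel→Slot 1, Ridgeline→Slot 5, Nimbus→Slot 3, Umbra→Slot 7, Granite→Slot 4 = $626.

Maximum total: $629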